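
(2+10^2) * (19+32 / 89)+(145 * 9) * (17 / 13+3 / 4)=4659.96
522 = 522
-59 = -59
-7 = -7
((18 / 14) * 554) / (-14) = -50.88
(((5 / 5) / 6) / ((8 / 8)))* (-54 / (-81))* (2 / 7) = 2 / 63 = 0.03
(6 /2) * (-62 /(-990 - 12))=31 /167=0.19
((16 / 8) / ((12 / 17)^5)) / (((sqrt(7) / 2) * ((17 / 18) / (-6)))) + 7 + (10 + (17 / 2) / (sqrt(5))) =-83521 * sqrt(7) / 4032 + 17 * sqrt(5) / 10 + 17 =-34.00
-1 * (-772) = 772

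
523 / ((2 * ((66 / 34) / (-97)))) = -862427 / 66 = -13067.08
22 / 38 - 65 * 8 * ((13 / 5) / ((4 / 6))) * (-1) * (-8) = -308245 / 19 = -16223.42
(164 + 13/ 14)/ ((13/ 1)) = 2309/ 182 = 12.69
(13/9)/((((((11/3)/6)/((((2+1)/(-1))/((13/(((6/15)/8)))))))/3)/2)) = -9/55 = -0.16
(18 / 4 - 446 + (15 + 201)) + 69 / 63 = -9425 / 42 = -224.40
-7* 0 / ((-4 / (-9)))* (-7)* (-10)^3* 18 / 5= 0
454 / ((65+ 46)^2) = 454 / 12321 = 0.04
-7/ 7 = -1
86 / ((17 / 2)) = 172 / 17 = 10.12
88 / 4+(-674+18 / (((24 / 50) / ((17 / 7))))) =-7853 / 14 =-560.93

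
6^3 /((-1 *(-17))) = 216 /17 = 12.71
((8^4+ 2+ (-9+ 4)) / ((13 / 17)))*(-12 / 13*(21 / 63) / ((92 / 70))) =-1253.07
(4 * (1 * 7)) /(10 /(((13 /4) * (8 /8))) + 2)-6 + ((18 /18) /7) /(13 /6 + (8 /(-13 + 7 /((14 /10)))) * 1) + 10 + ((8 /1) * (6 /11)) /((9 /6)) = 20288 /1617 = 12.55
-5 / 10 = -0.50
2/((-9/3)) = -2/3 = -0.67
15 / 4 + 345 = 348.75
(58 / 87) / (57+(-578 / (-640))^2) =204800 / 17760963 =0.01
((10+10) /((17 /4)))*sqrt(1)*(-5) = -400 /17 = -23.53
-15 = -15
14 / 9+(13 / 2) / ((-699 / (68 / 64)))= 103721 / 67104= 1.55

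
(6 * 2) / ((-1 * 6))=-2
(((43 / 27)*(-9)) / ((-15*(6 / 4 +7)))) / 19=86 / 14535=0.01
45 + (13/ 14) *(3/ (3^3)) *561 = 4321/ 42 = 102.88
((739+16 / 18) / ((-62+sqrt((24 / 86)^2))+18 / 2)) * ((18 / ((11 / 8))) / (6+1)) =-4581392 / 174559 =-26.25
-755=-755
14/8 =7/4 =1.75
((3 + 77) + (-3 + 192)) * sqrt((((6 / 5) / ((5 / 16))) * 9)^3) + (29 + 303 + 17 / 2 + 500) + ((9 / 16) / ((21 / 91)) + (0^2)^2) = 13487 / 16 + 2788992 * sqrt(6) / 125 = 55495.80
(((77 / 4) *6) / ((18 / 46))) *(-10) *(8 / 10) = -7084 / 3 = -2361.33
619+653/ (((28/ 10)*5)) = 9319/ 14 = 665.64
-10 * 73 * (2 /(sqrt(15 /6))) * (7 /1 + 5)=-3504 * sqrt(10)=-11080.62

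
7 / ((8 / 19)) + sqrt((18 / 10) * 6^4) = 133 / 8 + 108 * sqrt(5) / 5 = 64.92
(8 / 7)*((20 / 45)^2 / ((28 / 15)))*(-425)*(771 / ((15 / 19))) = -66408800 / 1323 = -50195.62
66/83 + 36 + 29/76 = 234511/6308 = 37.18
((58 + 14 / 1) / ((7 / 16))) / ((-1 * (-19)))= 1152 / 133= 8.66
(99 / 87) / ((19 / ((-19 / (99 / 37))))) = -0.43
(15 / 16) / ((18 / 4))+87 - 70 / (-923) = 1933519 / 22152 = 87.28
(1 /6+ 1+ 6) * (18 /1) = 129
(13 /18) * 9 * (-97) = -1261 /2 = -630.50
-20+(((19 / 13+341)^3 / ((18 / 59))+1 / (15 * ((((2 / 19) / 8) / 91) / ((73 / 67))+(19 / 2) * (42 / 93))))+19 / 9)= 873977691676097278123 / 6638737393665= 131648179.44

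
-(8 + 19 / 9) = -91 / 9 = -10.11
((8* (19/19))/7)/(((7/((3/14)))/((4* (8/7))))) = 0.16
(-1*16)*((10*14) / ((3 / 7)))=-5226.67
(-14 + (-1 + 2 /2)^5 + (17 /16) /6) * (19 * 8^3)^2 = -3924353024 /3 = -1308117674.67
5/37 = 0.14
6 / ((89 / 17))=102 / 89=1.15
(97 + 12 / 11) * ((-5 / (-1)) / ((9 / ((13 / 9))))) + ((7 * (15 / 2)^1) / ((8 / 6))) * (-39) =-10384855 / 7128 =-1456.91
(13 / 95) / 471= 13 / 44745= 0.00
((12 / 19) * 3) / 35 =36 / 665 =0.05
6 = 6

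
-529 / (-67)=529 / 67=7.90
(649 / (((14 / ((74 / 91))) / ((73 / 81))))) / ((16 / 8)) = 1752949 / 103194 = 16.99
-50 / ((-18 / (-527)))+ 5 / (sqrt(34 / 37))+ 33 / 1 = -12878 / 9+ 5*sqrt(1258) / 34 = -1425.67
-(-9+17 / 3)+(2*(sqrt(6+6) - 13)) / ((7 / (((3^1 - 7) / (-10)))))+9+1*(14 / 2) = 8*sqrt(3) / 35+1874 / 105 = 18.24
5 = 5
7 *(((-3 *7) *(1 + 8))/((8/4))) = -1323/2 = -661.50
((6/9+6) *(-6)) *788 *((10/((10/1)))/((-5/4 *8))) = 3152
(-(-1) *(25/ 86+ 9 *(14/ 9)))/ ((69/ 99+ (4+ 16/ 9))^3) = 1192497471/ 22650226006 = 0.05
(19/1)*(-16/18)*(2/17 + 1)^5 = -376367048/12778713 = -29.45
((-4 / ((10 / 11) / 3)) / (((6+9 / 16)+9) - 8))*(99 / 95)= -864 / 475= -1.82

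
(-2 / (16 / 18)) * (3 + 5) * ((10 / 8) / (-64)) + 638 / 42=15.54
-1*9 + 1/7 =-62/7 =-8.86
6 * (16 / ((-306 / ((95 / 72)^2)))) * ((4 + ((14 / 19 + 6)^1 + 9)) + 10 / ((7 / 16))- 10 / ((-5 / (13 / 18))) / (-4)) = -96050225 / 4164048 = -23.07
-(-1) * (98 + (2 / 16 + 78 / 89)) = 99.00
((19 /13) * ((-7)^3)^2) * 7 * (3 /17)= 46941951 /221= 212407.02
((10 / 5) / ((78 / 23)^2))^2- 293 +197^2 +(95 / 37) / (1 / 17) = 13202420229265 / 342389268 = 38559.68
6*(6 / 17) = 36 / 17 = 2.12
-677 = -677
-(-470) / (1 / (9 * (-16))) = -67680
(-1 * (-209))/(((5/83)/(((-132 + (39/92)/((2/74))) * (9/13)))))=-1670672223/5980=-279376.63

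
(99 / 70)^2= 9801 / 4900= 2.00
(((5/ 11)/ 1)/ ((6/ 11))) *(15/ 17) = 25/ 34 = 0.74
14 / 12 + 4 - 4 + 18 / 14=103 / 42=2.45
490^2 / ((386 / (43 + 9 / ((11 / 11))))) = 6242600 / 193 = 32345.08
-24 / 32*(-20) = 15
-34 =-34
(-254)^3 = -16387064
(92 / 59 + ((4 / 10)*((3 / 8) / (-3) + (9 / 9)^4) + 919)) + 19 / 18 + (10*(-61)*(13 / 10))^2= 6688167647 / 10620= 629770.96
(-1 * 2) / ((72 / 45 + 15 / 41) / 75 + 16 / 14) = -215250 / 125821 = -1.71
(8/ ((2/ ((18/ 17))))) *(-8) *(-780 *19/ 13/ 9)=72960/ 17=4291.76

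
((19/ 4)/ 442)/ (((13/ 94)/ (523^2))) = 244261397/ 11492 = 21254.91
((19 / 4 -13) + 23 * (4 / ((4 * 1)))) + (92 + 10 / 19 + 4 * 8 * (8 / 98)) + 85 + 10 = 763005 / 3724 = 204.89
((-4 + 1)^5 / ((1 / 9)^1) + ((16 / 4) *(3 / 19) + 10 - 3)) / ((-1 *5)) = 41408 / 95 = 435.87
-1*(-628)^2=-394384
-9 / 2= -4.50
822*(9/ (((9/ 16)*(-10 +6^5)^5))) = 411/ 882748427769939643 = 0.00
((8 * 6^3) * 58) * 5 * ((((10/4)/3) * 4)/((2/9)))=7516800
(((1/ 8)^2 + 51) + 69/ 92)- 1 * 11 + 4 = 2865/ 64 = 44.77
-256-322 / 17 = -274.94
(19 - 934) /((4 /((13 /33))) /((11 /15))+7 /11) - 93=-323448 /2071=-156.18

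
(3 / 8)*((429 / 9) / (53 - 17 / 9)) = 1287 / 3680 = 0.35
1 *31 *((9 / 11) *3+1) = 1178 / 11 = 107.09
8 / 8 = 1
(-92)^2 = 8464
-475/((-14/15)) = 7125/14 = 508.93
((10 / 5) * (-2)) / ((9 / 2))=-8 / 9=-0.89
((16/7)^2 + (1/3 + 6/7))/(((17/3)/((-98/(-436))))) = 943/3706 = 0.25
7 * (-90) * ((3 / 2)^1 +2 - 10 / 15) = -1785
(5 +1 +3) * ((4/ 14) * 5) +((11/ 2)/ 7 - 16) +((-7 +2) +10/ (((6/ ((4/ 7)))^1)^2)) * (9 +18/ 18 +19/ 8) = -24739/ 392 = -63.11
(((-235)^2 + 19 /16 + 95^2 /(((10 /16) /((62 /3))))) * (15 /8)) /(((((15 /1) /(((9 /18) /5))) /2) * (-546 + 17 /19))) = -322531403 /19885440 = -16.22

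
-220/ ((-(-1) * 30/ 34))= -748/ 3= -249.33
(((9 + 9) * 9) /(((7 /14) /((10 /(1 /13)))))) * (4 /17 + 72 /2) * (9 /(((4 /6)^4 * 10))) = 118216098 /17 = 6953888.12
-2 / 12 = -0.17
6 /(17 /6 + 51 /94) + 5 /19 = 9227 /4522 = 2.04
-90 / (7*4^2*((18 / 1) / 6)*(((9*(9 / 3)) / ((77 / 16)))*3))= -55 / 3456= -0.02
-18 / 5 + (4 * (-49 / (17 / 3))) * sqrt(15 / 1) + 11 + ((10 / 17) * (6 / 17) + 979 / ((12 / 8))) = 2862289 / 4335 - 588 * sqrt(15) / 17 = 526.31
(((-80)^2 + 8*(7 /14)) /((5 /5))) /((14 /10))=32020 /7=4574.29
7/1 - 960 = -953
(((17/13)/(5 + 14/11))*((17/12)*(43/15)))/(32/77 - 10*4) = -10525669/492130080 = -0.02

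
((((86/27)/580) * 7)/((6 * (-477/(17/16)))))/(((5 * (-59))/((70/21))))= 5117/31731795360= 0.00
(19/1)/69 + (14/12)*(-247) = -13243/46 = -287.89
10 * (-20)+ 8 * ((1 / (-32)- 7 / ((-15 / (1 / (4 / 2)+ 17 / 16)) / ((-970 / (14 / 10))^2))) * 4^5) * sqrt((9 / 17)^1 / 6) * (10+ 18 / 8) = -200+ 52690395296 * sqrt(102) / 51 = 10434252888.16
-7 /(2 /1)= -3.50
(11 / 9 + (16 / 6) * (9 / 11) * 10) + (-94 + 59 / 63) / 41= 4798 / 231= 20.77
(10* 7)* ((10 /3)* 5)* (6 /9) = 7000 /9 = 777.78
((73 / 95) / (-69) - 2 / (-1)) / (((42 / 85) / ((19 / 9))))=8.50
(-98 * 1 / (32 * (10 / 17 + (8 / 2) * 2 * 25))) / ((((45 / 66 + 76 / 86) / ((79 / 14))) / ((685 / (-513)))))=55381291 / 753674976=0.07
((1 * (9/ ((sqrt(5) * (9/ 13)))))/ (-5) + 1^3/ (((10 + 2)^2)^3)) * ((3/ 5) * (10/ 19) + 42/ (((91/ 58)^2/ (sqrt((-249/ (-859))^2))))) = 16931281/ 9608768612352 - 101587686 * sqrt(5)/ 37130275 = -6.12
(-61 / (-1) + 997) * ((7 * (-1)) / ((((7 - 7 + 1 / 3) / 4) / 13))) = -1155336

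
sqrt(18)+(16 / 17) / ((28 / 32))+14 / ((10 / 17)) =3 * sqrt(2)+14801 / 595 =29.12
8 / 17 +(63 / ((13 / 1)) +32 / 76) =24093 / 4199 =5.74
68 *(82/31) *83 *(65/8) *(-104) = -391072760/31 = -12615250.32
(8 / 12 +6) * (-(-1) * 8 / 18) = 80 / 27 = 2.96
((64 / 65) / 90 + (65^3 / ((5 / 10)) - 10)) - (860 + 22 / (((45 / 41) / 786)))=1557928352 / 2925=532625.08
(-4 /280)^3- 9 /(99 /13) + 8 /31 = -0.92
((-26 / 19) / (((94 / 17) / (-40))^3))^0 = 1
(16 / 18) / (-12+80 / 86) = -86 / 1071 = -0.08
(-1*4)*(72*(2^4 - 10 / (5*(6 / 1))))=-4512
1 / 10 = 0.10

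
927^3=796597983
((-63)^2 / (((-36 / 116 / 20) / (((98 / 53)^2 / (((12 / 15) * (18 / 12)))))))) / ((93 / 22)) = -15012012400 / 87079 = -172395.32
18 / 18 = 1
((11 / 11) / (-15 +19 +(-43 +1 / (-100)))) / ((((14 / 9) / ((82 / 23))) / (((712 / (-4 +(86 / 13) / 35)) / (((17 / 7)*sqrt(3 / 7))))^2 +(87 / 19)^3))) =-254841720292340894900 / 311944556996760093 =-816.95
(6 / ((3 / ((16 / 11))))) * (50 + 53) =3296 / 11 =299.64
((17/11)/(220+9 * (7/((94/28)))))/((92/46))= 799/246884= 0.00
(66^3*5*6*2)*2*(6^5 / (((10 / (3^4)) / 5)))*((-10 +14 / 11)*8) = -758565108449280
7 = 7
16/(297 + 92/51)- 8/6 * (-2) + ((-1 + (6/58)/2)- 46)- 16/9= -365965325/7954758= -46.01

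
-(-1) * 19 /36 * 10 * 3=95 /6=15.83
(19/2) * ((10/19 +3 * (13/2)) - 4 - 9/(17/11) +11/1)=13697/68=201.43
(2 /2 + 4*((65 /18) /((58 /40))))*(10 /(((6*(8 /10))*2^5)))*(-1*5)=-357625 /100224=-3.57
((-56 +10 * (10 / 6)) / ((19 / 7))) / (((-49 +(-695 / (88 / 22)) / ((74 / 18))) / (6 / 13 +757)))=1203776056 / 10008687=120.27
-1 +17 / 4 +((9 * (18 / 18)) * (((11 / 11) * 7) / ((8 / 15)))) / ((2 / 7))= 6667 / 16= 416.69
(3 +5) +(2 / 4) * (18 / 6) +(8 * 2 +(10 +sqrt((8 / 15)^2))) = 1081 / 30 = 36.03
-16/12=-4/3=-1.33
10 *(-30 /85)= -60 /17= -3.53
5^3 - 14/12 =743/6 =123.83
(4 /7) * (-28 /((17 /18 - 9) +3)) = 288 /91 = 3.16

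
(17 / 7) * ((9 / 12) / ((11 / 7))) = 51 / 44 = 1.16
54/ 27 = 2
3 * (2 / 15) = 0.40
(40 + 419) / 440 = 459 / 440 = 1.04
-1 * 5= -5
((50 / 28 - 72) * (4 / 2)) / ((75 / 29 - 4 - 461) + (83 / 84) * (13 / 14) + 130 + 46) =4789176 / 9736565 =0.49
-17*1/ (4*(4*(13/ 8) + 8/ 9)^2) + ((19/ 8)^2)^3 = 831833616721/ 4637065216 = 179.39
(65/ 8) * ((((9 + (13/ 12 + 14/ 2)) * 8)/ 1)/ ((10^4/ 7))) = 3731/ 4800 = 0.78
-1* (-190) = 190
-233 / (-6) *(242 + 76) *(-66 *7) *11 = -62757618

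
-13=-13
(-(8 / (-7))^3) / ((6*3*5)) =256 / 15435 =0.02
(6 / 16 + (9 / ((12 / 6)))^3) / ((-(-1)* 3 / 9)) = 549 / 2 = 274.50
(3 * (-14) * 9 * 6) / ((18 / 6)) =-756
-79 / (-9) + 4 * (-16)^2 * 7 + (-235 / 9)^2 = 636544 / 81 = 7858.57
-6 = -6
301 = 301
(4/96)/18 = 1/432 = 0.00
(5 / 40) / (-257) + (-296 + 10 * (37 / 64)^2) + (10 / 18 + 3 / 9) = -1382118235 / 4737024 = -291.77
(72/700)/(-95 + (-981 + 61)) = -18/177625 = -0.00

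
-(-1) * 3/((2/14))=21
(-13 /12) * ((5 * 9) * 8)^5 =-6550502400000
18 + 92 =110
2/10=1/5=0.20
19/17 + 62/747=15247/12699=1.20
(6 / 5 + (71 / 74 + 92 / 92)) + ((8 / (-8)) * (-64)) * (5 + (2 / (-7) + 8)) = 2115703 / 2590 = 816.87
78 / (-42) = -13 / 7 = -1.86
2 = 2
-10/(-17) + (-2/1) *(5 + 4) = -17.41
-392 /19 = -20.63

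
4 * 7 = 28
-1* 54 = -54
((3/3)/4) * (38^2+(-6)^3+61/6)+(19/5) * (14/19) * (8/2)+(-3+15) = 39929/120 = 332.74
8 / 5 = 1.60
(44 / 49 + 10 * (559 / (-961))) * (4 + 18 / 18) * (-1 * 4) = 4632520 / 47089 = 98.38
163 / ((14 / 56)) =652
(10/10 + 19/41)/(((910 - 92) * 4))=15/33538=0.00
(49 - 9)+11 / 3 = 131 / 3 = 43.67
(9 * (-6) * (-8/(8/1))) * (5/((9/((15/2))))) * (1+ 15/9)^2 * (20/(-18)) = -16000/9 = -1777.78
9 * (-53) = -477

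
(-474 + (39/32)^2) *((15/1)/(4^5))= -7257825/1048576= -6.92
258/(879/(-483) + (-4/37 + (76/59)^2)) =-5349969786/5571653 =-960.21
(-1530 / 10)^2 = 23409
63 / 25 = 2.52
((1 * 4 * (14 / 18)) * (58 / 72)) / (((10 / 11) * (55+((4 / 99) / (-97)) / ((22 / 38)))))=26208721 / 522876510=0.05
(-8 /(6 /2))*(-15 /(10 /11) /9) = 44 /9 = 4.89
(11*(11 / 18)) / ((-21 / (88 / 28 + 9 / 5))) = -1.58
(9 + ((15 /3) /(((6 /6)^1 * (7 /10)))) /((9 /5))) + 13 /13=13.97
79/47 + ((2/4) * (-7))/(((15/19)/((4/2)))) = -5066/705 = -7.19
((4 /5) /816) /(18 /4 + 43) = 1 /48450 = 0.00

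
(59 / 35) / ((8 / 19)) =1121 / 280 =4.00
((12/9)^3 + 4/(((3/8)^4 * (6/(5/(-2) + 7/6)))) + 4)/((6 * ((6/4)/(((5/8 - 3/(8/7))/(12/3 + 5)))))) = 0.95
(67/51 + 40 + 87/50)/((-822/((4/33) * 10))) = -0.06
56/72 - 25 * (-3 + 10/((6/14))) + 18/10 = -22759/45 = -505.76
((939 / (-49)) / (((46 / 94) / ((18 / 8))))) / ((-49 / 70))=1985985 / 15778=125.87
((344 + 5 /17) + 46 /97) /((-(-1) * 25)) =568523 /41225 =13.79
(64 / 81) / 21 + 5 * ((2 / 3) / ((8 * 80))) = 4663 / 108864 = 0.04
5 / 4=1.25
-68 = -68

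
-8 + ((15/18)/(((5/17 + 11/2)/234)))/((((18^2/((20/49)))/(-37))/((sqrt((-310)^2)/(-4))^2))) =-4915480721/521262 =-9429.96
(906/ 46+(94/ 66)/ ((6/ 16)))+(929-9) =2148335/ 2277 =943.49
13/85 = 0.15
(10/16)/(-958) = -5/7664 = -0.00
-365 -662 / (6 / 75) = -8640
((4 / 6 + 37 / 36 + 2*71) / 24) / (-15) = -5173 / 12960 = -0.40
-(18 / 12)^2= -9 / 4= -2.25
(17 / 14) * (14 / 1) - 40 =-23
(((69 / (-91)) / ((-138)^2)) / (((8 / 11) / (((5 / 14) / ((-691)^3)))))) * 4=55 / 232029202777008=0.00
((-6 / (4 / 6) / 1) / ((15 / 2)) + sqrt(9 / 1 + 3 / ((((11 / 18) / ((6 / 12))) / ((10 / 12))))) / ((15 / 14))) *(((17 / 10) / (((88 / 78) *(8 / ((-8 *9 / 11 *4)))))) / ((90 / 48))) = 47736 / 15125 - 167076 *sqrt(66) / 166375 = -5.00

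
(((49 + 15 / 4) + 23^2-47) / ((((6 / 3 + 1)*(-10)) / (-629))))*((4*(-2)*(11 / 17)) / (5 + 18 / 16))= -2321528 / 245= -9475.62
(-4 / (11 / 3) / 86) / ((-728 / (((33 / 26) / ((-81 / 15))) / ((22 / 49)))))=-35 / 3836976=-0.00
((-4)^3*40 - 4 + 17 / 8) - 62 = -20991 / 8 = -2623.88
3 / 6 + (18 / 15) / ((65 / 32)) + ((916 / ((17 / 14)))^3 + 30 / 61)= 83620685082967437 / 194800450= 429263305.52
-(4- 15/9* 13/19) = -163/57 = -2.86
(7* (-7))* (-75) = 3675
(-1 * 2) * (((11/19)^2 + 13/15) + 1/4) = -31447/10830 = -2.90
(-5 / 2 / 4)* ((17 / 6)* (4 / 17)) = -5 / 12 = -0.42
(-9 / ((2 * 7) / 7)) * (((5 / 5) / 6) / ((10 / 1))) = -3 / 40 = -0.08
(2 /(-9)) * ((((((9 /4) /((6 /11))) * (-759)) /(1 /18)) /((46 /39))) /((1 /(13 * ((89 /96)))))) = 16379649 /128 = 127966.01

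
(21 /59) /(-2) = -21 /118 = -0.18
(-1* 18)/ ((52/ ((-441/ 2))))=3969/ 52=76.33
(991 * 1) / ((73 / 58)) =57478 / 73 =787.37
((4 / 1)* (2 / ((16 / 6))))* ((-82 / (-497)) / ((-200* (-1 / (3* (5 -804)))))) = -294831 / 49700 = -5.93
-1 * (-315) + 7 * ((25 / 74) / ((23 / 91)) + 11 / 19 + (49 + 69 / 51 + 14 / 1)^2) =273992186587 / 9345682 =29317.52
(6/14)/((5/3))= 0.26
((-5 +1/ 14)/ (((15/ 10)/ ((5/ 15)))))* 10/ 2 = -115/ 21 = -5.48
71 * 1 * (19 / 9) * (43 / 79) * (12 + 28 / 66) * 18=47565740 / 2607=18245.39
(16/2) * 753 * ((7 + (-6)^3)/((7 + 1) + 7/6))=-686736/5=-137347.20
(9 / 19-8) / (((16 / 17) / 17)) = -41327 / 304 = -135.94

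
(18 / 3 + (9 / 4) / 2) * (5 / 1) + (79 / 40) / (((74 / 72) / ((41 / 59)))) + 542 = 50554819 / 87320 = 578.96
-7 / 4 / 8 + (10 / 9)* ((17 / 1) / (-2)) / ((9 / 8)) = -22327 / 2592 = -8.61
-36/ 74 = -18/ 37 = -0.49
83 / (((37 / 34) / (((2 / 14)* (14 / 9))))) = 5644 / 333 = 16.95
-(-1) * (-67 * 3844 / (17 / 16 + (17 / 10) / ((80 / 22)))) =-25754800 / 153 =-168332.03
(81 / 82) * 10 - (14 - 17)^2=36 / 41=0.88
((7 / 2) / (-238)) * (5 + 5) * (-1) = 5 / 34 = 0.15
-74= -74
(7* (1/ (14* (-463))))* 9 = -9/ 926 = -0.01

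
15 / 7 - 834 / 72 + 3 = -541 / 84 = -6.44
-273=-273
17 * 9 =153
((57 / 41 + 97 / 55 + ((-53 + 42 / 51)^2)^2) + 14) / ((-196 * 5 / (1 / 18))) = -1395860541618377 / 3322315042200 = -420.15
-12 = -12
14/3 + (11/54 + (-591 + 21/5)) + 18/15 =-156797/270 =-580.73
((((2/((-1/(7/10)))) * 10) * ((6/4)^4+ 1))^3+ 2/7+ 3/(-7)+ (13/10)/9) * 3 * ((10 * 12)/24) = -98609754029/10752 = -9171294.09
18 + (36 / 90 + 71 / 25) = 531 / 25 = 21.24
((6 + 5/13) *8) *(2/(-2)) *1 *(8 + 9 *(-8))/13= 42496/169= 251.46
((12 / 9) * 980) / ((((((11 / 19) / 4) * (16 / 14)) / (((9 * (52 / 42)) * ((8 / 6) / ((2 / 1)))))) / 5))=9682400 / 33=293406.06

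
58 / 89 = 0.65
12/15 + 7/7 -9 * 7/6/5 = -3/10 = -0.30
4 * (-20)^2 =1600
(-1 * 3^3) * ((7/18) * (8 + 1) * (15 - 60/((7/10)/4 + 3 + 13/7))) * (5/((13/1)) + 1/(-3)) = -273105/18317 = -14.91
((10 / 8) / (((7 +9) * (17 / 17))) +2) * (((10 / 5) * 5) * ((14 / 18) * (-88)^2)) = 1126510 / 9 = 125167.78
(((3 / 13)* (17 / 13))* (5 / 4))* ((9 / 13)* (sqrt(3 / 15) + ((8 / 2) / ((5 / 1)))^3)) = 459* sqrt(5) / 8788 + 7344 / 54925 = 0.25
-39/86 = -0.45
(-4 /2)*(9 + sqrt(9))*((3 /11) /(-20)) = 18 /55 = 0.33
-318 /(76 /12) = -954 /19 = -50.21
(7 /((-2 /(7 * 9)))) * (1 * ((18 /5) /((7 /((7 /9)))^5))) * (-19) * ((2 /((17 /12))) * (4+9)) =96824 /20655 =4.69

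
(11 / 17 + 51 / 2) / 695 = 889 / 23630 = 0.04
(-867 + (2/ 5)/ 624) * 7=-9467633/ 1560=-6069.00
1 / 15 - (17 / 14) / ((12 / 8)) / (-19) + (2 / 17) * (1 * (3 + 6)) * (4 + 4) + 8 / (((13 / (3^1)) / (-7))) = -1914902 / 440895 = -4.34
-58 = -58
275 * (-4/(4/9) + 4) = -1375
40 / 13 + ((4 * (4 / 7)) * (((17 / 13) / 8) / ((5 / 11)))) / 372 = 260587 / 84630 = 3.08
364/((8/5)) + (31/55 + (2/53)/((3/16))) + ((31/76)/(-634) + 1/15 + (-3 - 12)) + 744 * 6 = 656960875191/140456360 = 4677.33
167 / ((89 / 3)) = 5.63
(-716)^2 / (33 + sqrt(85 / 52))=14955.60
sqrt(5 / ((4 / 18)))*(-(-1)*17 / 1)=51*sqrt(10) / 2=80.64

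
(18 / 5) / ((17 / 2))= 36 / 85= 0.42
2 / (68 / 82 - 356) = -41 / 7281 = -0.01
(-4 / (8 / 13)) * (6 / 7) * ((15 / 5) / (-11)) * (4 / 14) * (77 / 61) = 234 / 427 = 0.55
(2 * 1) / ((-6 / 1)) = -1 / 3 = -0.33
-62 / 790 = -31 / 395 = -0.08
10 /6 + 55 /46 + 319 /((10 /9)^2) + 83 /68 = 7697018 /29325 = 262.47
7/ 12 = 0.58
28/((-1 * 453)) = -28/453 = -0.06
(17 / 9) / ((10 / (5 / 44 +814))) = 608957 / 3960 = 153.78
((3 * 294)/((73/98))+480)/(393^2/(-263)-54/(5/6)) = -53246980/20864787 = -2.55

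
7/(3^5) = 7/243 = 0.03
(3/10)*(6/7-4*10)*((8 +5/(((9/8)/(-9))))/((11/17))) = 223584/385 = 580.74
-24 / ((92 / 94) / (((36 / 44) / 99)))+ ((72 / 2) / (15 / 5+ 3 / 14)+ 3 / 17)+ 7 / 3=9585548 / 709665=13.51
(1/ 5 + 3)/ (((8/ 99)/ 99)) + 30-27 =19617/ 5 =3923.40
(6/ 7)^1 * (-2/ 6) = -2/ 7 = -0.29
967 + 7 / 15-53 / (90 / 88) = 41204 / 45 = 915.64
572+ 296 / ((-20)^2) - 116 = 456.74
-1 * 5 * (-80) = 400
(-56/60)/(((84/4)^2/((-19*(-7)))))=-0.28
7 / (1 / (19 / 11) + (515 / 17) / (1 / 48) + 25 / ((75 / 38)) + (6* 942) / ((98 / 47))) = 332367 / 198376393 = 0.00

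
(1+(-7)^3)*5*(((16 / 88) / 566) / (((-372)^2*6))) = -95 / 143596464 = -0.00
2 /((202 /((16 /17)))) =16 /1717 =0.01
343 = 343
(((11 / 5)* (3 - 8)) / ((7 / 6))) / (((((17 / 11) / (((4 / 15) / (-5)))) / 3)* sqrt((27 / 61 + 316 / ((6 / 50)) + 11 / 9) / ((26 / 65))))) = 8712* sqrt(220608635) / 10759191625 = 0.01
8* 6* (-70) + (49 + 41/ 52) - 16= -3326.21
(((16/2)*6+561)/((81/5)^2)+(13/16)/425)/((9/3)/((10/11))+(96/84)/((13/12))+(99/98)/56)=154006863829/289983373245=0.53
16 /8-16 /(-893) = 1802 /893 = 2.02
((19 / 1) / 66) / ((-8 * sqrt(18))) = -19 * sqrt(2) / 3168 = -0.01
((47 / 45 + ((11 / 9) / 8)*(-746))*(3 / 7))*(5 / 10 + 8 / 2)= -60981 / 280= -217.79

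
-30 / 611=-0.05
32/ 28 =8/ 7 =1.14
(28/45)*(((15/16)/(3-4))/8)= -7/96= -0.07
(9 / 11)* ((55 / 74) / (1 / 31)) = 1395 / 74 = 18.85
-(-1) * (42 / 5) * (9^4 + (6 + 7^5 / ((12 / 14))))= 1099357 / 5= 219871.40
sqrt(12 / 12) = 1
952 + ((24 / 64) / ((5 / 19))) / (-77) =2932103 / 3080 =951.98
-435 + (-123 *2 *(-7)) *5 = 8175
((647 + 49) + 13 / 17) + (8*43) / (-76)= 223593 / 323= 692.24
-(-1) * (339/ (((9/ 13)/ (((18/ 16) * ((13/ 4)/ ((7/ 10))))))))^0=1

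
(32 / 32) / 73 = 1 / 73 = 0.01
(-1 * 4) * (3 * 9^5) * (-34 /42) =4015332 /7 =573618.86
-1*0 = 0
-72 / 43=-1.67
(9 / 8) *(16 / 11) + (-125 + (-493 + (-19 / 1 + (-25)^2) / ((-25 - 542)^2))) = -726562918 / 1178793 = -616.36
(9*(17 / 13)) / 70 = 153 / 910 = 0.17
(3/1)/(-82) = -3/82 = -0.04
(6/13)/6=1/13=0.08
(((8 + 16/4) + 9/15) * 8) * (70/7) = 1008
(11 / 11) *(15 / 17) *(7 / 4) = 1.54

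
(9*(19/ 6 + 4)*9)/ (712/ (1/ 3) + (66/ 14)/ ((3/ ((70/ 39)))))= 45279/ 166828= 0.27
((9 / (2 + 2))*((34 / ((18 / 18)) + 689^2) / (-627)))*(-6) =4272795 / 418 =10222.00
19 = 19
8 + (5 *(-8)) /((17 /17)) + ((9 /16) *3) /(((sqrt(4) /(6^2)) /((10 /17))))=-961 /68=-14.13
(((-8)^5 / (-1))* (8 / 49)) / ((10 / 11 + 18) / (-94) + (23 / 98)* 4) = 7252.94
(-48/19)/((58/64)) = -1536/551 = -2.79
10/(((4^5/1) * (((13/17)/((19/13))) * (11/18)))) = 14535/475904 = 0.03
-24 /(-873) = 8 /291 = 0.03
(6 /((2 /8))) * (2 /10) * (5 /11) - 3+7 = 6.18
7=7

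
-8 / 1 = -8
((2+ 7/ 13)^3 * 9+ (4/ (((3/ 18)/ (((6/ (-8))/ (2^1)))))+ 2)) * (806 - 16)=243362660/ 2197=110770.44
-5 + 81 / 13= 16 / 13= 1.23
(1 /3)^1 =0.33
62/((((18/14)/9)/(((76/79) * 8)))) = 263872/79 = 3340.15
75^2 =5625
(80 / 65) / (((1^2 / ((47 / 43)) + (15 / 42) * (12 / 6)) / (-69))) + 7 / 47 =-2127797 / 40937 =-51.98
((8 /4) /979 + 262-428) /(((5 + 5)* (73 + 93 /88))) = -92864 /414295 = -0.22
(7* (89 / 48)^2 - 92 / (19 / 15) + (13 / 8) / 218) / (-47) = 231701375 / 224264448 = 1.03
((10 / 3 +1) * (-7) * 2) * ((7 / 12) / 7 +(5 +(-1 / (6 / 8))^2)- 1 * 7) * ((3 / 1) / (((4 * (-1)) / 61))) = -27755 / 72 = -385.49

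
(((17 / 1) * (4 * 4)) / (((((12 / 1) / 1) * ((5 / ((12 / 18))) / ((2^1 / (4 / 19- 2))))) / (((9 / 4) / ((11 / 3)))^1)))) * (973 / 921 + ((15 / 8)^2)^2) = -87419057 / 3143680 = -27.81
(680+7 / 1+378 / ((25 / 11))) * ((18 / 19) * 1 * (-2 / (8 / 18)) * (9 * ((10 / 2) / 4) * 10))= -15551757 / 38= -409256.76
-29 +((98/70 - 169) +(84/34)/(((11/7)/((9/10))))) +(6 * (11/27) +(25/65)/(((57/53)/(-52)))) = -33789628/159885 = -211.34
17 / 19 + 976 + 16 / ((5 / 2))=93413 / 95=983.29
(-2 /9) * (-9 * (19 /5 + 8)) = 118 /5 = 23.60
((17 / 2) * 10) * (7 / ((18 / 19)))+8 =636.06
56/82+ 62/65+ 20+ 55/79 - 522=-105197397/210535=-499.67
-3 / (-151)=3 / 151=0.02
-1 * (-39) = 39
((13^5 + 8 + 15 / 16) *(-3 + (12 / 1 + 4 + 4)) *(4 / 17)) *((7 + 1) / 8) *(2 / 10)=5940831 / 20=297041.55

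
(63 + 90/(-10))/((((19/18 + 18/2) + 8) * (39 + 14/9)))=8748/118625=0.07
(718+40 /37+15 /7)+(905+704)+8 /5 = 3019712 /1295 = 2331.82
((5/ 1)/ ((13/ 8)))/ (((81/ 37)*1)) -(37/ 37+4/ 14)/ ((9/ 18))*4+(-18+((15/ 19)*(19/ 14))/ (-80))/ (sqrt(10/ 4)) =-807*sqrt(10)/ 224 -65456/ 7371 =-20.27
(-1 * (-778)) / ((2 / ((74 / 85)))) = 28786 / 85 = 338.66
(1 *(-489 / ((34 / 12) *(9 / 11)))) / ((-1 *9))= 3586 / 153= 23.44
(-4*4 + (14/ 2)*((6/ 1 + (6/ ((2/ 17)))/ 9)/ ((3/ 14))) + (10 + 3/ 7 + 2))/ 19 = 23785/ 1197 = 19.87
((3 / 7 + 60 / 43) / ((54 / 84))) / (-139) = -122 / 5977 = -0.02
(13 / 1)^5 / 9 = 371293 / 9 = 41254.78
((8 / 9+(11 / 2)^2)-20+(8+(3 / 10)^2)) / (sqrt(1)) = 8653 / 450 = 19.23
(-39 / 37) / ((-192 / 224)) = 91 / 74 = 1.23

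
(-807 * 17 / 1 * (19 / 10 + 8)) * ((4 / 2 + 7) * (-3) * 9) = 330037983 / 10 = 33003798.30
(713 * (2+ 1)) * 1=2139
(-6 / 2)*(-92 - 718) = 2430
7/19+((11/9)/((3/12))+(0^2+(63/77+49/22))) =31235/3762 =8.30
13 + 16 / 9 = 133 / 9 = 14.78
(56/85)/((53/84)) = 4704/4505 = 1.04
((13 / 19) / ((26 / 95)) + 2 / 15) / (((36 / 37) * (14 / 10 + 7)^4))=365375 / 672126336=0.00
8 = 8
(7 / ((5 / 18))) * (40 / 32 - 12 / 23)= 4221 / 230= 18.35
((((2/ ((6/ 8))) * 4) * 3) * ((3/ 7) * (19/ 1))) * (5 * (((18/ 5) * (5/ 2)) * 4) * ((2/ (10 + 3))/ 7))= 656640/ 637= 1030.83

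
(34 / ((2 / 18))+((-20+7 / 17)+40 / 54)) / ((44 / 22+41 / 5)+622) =659015 / 1450899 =0.45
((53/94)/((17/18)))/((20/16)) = 1908/3995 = 0.48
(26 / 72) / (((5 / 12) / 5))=13 / 3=4.33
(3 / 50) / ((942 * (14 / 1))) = 1 / 219800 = 0.00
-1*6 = -6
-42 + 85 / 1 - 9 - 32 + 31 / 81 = 193 / 81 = 2.38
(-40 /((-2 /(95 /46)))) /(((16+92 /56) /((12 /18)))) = 1400 /897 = 1.56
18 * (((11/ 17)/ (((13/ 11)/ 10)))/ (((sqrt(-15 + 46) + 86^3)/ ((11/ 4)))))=0.00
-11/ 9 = -1.22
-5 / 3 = -1.67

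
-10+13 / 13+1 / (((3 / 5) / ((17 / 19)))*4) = -1967 / 228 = -8.63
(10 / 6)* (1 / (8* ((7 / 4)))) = 5 / 42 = 0.12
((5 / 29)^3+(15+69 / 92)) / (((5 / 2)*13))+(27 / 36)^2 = 26563621 / 25364560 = 1.05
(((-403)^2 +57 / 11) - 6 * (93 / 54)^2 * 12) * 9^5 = 105355632582 / 11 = 9577784780.18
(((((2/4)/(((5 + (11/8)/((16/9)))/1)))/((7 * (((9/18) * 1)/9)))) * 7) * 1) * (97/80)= 6984/3695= 1.89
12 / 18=2 / 3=0.67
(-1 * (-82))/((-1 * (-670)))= 41/335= 0.12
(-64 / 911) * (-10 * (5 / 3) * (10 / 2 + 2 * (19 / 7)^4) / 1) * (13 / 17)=11342115200 / 111552861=101.67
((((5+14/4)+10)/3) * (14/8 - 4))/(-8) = 111/64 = 1.73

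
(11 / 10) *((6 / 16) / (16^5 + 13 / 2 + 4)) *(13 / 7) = 33 / 45169880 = 0.00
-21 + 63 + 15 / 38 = 1611 / 38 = 42.39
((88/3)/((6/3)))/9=44/27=1.63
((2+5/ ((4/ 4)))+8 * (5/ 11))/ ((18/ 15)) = 195/ 22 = 8.86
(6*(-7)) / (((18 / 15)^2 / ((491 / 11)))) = -85925 / 66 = -1301.89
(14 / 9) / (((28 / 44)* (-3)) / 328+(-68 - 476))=-50512 / 17664957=-0.00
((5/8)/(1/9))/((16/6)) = 135/64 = 2.11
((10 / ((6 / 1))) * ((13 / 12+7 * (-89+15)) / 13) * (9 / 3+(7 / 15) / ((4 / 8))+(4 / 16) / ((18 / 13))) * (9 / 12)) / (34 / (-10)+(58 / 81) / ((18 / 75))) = 413398935 / 841984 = 490.98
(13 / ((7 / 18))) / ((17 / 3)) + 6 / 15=6.30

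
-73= -73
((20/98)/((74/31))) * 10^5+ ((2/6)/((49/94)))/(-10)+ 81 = 234701056/27195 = 8630.30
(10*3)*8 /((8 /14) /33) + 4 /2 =13862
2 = 2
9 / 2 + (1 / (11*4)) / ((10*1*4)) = 7921 / 1760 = 4.50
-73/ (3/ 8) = -584/ 3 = -194.67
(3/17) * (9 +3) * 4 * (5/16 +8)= 1197/17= 70.41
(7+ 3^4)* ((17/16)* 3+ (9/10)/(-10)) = 13629/50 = 272.58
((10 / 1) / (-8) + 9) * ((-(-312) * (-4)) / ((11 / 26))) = -251472 / 11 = -22861.09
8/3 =2.67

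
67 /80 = 0.84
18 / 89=0.20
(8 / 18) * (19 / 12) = 19 / 27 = 0.70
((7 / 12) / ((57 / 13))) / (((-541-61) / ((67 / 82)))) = -871 / 4823568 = -0.00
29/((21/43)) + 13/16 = 60.19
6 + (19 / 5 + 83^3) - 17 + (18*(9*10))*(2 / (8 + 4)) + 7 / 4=11441031 / 20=572051.55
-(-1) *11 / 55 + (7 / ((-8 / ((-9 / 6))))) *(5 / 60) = 99 / 320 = 0.31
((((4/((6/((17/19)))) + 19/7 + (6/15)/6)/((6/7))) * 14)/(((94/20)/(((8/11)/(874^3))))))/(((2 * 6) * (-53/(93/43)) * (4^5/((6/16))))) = -243691/15304626091118600192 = -0.00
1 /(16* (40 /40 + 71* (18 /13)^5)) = 371293 /2152489936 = 0.00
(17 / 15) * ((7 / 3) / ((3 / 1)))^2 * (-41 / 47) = -34153 / 57105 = -0.60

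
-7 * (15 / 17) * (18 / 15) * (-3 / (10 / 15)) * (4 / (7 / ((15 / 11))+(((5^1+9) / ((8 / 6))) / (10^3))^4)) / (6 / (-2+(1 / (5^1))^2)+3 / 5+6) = 7.34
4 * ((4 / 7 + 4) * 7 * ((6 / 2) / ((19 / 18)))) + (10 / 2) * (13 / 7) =49619 / 133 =373.08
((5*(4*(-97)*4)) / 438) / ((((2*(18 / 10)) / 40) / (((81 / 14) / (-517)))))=2.20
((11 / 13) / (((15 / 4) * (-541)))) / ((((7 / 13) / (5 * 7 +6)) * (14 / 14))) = -1804 / 56805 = -0.03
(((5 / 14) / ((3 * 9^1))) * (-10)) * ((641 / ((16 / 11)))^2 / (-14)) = 1242915025 / 677376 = 1834.90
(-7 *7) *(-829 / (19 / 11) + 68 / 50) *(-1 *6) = -66834726 / 475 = -140704.69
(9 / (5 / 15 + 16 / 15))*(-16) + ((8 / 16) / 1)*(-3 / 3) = -1447 / 14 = -103.36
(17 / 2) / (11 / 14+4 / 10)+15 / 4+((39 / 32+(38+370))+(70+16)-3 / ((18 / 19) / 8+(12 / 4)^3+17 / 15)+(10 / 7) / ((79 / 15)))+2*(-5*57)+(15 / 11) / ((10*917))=-620284453580131 / 9737992059488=-63.70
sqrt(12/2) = sqrt(6) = 2.45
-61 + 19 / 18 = -1079 / 18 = -59.94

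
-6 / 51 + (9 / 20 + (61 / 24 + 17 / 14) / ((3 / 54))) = 40424 / 595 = 67.94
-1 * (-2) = 2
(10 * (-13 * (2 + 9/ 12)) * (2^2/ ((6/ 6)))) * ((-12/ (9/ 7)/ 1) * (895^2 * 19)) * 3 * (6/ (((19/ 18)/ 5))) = 17319442140000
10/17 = 0.59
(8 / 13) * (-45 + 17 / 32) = -1423 / 52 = -27.37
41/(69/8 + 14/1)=328/181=1.81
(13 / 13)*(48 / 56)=0.86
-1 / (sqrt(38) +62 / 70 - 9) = 1225 * sqrt(38) / 34106 +4970 / 17053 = 0.51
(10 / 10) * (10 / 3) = 10 / 3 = 3.33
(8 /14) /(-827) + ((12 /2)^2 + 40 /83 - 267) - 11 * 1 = -116046626 /480487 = -241.52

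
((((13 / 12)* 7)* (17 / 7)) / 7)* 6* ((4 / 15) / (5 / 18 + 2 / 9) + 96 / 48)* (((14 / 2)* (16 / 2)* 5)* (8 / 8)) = 33592 / 3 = 11197.33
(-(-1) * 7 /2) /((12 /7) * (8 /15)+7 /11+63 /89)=239855 /154776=1.55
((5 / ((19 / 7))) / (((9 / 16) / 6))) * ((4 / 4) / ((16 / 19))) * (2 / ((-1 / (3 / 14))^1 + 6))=35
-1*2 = -2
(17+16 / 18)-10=71 / 9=7.89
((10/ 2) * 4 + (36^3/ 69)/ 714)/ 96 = 14333/ 65688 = 0.22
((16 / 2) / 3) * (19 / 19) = 8 / 3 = 2.67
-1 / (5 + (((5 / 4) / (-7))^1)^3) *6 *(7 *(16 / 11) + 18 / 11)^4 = -23435.75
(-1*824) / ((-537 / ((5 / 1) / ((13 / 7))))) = 28840 / 6981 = 4.13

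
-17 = -17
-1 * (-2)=2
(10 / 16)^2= 25 / 64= 0.39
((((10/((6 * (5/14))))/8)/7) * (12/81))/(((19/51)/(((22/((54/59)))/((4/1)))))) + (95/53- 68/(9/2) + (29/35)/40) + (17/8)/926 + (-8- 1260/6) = -219932500395113/951691129200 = -231.10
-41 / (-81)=41 / 81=0.51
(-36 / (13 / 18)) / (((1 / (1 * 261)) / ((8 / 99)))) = -150336 / 143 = -1051.30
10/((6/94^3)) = 4152920/3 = 1384306.67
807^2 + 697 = 651946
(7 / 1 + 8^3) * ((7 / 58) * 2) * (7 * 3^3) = 686637 / 29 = 23677.14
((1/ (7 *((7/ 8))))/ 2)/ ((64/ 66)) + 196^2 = 15059105/ 392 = 38416.08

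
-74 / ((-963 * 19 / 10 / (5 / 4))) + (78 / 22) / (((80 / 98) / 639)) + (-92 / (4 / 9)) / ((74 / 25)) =805874825081 / 297875160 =2705.41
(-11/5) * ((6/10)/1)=-33/25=-1.32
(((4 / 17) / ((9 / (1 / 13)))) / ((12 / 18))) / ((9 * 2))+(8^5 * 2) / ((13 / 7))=210567169 / 5967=35288.62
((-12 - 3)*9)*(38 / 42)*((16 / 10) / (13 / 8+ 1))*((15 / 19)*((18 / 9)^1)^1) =-117.55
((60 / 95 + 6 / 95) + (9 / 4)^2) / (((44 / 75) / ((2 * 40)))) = 656325 / 836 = 785.08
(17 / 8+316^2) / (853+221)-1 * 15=669985 / 8592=77.98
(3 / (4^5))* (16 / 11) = 3 / 704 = 0.00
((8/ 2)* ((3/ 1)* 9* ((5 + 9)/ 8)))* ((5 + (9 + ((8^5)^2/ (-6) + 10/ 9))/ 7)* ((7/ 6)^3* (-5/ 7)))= 197300010425/ 36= 5480555845.14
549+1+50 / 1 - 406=194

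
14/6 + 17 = 19.33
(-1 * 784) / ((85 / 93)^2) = -938.52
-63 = -63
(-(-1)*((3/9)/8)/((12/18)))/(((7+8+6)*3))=0.00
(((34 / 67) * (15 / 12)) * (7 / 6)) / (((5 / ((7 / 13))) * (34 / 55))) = 2695 / 20904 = 0.13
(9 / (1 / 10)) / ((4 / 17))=765 / 2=382.50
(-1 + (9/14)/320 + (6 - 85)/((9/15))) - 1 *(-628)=6657307/13440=495.34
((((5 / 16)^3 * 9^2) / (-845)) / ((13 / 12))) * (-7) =42525 / 2249728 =0.02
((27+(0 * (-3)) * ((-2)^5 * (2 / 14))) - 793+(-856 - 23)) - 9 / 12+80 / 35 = -1643.46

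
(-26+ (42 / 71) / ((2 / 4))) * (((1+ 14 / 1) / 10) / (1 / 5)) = -13215 / 71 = -186.13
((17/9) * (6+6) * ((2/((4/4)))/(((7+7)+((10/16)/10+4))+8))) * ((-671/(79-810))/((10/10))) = 85888/53793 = 1.60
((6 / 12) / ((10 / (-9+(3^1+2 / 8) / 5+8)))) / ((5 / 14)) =-49 / 1000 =-0.05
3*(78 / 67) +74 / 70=4.55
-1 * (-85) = 85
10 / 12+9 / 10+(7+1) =146 / 15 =9.73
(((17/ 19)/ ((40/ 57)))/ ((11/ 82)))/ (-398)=-2091/ 87560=-0.02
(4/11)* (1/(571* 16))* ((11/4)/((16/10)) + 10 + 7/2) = 487/803968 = 0.00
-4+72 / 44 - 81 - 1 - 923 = -11081 / 11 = -1007.36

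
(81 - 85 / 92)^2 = 54272689 / 8464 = 6412.18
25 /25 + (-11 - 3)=-13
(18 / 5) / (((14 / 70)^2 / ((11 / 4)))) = 495 / 2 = 247.50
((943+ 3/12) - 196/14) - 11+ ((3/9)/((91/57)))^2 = 30417557/33124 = 918.29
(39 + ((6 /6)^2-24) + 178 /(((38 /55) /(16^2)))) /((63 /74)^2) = 2287916608 /25137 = 91017.89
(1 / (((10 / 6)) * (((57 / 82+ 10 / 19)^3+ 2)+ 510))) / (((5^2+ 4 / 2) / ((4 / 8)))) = 1890916556 / 87443554260195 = 0.00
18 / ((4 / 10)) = 45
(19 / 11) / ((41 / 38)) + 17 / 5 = 5.00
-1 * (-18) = 18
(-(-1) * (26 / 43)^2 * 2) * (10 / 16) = 0.46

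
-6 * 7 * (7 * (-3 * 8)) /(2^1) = 3528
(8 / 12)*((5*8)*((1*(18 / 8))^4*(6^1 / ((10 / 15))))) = 98415 / 16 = 6150.94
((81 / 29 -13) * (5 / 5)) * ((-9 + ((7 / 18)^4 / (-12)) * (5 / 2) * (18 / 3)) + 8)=15980633 / 1522152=10.50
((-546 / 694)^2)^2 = 5554571841 / 14498327281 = 0.38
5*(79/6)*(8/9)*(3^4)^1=4740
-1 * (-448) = 448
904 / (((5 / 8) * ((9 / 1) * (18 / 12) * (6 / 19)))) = 137408 / 405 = 339.28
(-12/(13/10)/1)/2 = -60/13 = -4.62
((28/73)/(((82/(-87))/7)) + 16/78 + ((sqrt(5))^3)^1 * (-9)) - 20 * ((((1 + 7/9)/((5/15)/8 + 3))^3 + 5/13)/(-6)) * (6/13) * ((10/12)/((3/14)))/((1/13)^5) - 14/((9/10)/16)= 65383270501188490/50385092823 - 45 * sqrt(5)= 1297570.31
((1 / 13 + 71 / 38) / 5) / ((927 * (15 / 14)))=6727 / 17172675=0.00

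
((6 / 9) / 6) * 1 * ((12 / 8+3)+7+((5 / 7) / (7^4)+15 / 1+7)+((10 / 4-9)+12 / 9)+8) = 1831978 / 453789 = 4.04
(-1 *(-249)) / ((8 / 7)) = 1743 / 8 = 217.88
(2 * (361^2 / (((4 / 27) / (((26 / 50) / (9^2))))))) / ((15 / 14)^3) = 2324405356 / 253125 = 9182.84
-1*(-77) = 77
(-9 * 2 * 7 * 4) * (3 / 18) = -84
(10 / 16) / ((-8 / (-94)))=235 / 32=7.34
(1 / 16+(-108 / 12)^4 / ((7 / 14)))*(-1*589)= -123662317 / 16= -7728894.81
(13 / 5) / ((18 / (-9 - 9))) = -13 / 5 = -2.60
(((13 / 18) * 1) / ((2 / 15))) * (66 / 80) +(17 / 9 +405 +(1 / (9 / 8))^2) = 1068287 / 2592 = 412.15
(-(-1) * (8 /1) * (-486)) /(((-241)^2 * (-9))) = 432 /58081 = 0.01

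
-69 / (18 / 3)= -23 / 2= -11.50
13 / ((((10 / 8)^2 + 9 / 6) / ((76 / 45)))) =15808 / 2205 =7.17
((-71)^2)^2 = 25411681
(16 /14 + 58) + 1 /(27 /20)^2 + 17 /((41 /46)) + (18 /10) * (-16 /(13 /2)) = 1010904256 /13599495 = 74.33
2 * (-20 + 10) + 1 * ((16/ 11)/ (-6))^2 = -21716/ 1089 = -19.94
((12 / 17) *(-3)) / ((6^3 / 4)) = -2 / 51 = -0.04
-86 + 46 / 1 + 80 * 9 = 680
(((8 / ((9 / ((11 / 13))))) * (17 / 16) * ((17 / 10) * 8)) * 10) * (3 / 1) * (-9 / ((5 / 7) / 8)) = -2136288 / 65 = -32865.97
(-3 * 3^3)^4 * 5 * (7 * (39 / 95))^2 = 3208229069409 / 1805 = 1777412226.82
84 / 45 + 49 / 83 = 3059 / 1245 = 2.46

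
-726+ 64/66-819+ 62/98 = -2495674/1617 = -1543.40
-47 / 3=-15.67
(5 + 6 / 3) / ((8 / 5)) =35 / 8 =4.38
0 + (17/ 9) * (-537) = -3043/ 3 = -1014.33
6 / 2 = 3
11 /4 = 2.75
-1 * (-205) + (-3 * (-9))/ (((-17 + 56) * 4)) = 10669/ 52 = 205.17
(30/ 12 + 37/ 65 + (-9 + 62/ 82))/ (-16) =27581/ 85280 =0.32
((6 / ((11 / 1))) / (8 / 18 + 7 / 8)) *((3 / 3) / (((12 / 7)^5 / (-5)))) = -16807 / 120384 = -0.14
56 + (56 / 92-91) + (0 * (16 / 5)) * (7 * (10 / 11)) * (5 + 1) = -791 / 23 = -34.39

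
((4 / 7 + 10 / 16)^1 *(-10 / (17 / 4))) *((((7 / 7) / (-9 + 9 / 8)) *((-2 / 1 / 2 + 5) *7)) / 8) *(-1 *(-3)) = 1340 / 357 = 3.75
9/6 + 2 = 7/2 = 3.50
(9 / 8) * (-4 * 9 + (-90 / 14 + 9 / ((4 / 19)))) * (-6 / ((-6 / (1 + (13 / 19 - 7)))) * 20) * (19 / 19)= -40905 / 1064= -38.44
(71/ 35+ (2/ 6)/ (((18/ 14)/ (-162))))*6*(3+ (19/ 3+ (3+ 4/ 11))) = -1172362/ 385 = -3045.10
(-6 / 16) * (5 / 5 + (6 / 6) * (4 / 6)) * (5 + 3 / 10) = -3.31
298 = 298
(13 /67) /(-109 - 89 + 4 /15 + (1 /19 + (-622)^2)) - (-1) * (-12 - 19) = -228897029572 /7383775267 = -31.00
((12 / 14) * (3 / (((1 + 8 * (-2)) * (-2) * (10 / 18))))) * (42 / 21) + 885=154929 / 175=885.31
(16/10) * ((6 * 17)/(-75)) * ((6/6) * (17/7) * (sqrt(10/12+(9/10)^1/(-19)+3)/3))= -4624 * sqrt(307515)/748125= -3.43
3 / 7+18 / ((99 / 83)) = 1195 / 77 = 15.52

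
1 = 1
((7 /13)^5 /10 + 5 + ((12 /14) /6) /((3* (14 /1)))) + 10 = 15.01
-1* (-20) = 20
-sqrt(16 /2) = -2 * sqrt(2) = -2.83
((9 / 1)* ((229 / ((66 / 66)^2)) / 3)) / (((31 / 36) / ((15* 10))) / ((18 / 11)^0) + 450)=3709800 / 2430031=1.53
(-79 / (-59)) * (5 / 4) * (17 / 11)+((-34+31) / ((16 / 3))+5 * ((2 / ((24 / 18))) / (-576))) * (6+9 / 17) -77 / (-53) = 0.28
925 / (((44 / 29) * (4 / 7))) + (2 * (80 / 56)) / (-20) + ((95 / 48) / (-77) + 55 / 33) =141029 / 132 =1068.40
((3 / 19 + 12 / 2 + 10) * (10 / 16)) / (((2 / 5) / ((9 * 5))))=345375 / 304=1136.10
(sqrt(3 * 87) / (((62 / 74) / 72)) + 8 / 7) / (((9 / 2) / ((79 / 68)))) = 316 / 1071 + 35076 * sqrt(29) / 527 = 358.72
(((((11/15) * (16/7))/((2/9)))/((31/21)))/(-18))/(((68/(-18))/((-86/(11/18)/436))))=-6966/287215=-0.02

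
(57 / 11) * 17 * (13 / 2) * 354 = 202697.18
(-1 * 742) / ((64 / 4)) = -371 / 8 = -46.38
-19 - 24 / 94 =-905 / 47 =-19.26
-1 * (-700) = 700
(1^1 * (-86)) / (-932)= 43 / 466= 0.09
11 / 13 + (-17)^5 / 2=-709927.65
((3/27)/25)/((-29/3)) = -1/2175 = -0.00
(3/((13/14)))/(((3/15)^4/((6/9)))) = 17500/13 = 1346.15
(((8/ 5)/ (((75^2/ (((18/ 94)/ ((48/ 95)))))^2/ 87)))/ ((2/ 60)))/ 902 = 0.00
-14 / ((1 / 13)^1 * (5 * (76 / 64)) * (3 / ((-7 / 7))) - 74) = 2912 / 15677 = 0.19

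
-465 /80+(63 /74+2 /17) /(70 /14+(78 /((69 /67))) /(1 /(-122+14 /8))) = -24494370929 /4214008144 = -5.81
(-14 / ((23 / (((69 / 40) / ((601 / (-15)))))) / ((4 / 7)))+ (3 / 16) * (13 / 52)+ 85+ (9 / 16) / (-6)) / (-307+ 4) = -3268213 / 11654592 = -0.28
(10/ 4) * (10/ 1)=25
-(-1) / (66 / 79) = 79 / 66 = 1.20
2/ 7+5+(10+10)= 177/ 7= 25.29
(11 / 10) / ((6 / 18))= 33 / 10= 3.30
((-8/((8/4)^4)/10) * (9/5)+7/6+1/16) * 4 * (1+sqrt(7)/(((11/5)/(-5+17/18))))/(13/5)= 1367/780 - 99791 * sqrt(7)/30888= -6.80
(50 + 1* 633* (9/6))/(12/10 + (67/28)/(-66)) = 9235380/10753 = 858.87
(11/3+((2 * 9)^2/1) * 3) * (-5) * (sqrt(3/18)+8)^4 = -2191752235/108 - 45075800 * sqrt(6)/27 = -24383361.80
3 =3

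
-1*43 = -43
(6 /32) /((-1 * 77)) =-3 /1232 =-0.00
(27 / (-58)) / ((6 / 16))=-36 / 29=-1.24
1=1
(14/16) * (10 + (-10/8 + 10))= 16.41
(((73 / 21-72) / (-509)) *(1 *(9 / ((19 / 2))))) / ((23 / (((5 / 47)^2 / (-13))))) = -215850 / 44713259227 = -0.00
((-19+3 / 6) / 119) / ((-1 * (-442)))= -37 / 105196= -0.00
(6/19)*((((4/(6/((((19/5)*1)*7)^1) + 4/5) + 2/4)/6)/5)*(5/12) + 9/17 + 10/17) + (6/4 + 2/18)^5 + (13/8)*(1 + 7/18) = 2806352566133/208122688224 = 13.48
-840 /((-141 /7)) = 1960 /47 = 41.70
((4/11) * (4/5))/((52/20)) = 16/143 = 0.11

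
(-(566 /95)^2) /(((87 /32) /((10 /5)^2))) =-41005568 /785175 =-52.22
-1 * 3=-3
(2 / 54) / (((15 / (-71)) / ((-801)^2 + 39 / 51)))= -154882666 / 1377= -112478.33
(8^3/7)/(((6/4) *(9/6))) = 2048/63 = 32.51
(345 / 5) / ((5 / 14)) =966 / 5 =193.20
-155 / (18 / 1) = -155 / 18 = -8.61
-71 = -71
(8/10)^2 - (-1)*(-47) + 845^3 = 15083776966/25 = 603351078.64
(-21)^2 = 441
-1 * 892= -892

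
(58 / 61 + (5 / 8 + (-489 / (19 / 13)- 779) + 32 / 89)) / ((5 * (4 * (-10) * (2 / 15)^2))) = 8256034557 / 26406656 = 312.65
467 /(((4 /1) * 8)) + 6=659 /32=20.59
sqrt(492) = 2*sqrt(123) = 22.18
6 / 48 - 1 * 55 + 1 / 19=-8333 / 152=-54.82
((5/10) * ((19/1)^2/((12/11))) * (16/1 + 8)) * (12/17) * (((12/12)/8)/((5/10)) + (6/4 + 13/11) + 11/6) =13357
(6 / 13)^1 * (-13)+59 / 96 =-5.39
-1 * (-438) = 438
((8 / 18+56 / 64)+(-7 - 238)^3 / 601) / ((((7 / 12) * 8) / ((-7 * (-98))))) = -51880411345 / 14424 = -3596811.66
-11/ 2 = -5.50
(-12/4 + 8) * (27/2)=135/2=67.50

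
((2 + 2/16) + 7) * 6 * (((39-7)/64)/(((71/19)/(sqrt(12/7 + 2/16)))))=9.94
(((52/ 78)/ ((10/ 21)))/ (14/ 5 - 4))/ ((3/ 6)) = -7/ 3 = -2.33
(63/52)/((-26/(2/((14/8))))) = -9/169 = -0.05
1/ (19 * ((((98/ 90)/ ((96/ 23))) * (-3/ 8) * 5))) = -2304/ 21413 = -0.11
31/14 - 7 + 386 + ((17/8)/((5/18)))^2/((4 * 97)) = 414315063/1086400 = 381.37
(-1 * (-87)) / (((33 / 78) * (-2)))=-1131 / 11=-102.82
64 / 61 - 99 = -5975 / 61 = -97.95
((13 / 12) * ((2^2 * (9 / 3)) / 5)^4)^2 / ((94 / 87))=21951461376 / 18359375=1195.65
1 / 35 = 0.03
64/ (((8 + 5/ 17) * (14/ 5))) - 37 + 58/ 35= -160817/ 4935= -32.59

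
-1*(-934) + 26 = 960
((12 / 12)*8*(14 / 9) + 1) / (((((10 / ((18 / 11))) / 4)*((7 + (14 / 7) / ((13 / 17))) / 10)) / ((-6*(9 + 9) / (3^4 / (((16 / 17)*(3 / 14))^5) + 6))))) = -12145655808 / 2983015802875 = -0.00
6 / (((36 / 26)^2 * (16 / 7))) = 1183 / 864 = 1.37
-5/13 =-0.38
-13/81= -0.16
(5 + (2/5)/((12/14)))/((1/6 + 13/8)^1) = 656/215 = 3.05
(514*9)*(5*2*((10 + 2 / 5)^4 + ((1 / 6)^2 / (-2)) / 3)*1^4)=405882266767 / 750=541176355.69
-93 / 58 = -1.60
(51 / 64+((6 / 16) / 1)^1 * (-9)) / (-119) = 165 / 7616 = 0.02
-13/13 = -1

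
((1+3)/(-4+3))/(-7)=4/7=0.57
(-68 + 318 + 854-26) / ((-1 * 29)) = -1078 / 29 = -37.17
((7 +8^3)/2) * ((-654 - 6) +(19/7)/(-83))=-199025601/1162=-171278.49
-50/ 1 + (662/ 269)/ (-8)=-54131/ 1076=-50.31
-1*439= -439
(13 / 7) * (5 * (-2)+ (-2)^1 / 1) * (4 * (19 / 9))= -3952 / 21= -188.19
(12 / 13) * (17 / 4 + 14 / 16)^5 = 347568603 / 106496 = 3263.68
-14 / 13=-1.08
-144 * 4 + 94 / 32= -9169 / 16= -573.06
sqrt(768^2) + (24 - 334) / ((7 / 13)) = 1346 / 7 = 192.29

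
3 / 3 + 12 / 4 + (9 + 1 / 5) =66 / 5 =13.20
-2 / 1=-2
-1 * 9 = -9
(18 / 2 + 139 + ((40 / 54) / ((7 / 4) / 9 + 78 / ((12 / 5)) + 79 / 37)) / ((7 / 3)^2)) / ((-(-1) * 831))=336450916 / 1889076567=0.18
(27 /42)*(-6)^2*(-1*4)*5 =-3240 /7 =-462.86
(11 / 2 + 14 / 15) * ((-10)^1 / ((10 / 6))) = -193 / 5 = -38.60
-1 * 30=-30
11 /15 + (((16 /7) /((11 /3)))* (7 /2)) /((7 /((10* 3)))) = 11647 /1155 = 10.08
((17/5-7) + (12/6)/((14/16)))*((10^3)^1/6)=-4600/21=-219.05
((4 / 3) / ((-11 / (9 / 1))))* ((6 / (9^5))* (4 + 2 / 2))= -40 / 72171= -0.00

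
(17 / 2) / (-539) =-17 / 1078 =-0.02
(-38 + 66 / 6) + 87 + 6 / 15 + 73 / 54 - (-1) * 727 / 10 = 18151 / 135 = 134.45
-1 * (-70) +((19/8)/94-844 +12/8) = -580901/752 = -772.47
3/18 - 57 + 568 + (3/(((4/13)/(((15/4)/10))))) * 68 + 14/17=310331/408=760.62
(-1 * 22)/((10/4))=-8.80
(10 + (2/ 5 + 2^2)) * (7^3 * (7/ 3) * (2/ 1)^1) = 23049.60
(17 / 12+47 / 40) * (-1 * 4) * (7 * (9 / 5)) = -6531 / 50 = -130.62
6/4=3/2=1.50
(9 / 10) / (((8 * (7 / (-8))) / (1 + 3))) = -18 / 35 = -0.51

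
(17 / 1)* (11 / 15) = 12.47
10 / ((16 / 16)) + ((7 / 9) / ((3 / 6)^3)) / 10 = 478 / 45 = 10.62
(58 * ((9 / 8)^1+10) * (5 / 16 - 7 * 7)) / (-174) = 69331 / 384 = 180.55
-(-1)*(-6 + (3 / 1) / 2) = -9 / 2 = -4.50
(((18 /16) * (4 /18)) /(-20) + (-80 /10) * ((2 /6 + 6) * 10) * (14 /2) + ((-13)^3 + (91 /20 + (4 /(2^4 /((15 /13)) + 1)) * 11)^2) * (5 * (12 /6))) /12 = -297809858893 /143219520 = -2079.39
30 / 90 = 1 / 3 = 0.33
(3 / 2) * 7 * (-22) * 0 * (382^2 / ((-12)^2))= 0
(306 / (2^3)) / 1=153 / 4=38.25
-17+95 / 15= -32 / 3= -10.67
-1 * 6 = -6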